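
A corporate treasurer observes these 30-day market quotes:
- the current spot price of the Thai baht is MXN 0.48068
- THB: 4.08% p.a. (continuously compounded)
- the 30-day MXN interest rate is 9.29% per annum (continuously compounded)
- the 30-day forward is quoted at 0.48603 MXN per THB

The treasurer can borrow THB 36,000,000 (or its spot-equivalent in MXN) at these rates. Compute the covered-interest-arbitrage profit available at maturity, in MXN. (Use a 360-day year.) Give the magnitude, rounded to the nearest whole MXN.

MXN 117,706

T = 30/360 years.
Keep in THB, deliver into the forward: 36,000,000·1.0034057866·0.48603 = MXN 17,556,671.32.
Swap to MXN now, deposit: 36,000,000·0.48068·1.0077717108 = MXN 17,438,965.41.
The quoted forward overvalues THB, so borrow MXN, buy THB at spot, deposit the THB at 4.08%, and sell the proceeds forward at 0.48603.
Profit = 17,556,671.32 − 17,438,965.41 = MXN 117,706.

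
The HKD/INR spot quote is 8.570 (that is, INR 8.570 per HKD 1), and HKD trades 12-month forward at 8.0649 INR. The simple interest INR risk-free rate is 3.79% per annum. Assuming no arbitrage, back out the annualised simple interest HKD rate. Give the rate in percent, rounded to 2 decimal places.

10.29%

T = 1 year.
F/S = 8.0649/8.57 = 0.9410618 = (growth of INR) / (growth of HKD).
The INR side grows by 1 + 0.0379×1 = 1.037900.
That pins the HKD growth at 1.1029031.
r = (1.1029031 − 1)/1 = 0.102903 → 10.29%.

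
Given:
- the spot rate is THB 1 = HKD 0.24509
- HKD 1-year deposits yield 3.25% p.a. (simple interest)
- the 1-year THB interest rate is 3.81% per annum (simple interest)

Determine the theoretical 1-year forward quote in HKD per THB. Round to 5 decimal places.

T = 1 year.
HKD accumulates by 1 + 0.0325×1 = 1.032500.
Growth of 1 THB over T: 1 + 0.0381×1 = 1.038100.
CIP: F = S · (grow HKD)/(grow THB) = 0.24509 × 1.032500/1.038100 = 0.2437679 HKD per THB.

0.24377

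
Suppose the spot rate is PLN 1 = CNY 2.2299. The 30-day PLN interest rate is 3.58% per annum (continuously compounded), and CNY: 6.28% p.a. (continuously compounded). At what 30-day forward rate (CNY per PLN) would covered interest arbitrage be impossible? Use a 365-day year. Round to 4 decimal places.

2.2349

T = 30/365 years.
CNY growth factor: e^(0.0628×30/365) = 1.005175.
PLN accumulates by e^(0.0358×30/365) = 1.0029468.
Forward (CNY per PLN) = 2.2299 × 1.005175 / 1.0029468 = 2.234854.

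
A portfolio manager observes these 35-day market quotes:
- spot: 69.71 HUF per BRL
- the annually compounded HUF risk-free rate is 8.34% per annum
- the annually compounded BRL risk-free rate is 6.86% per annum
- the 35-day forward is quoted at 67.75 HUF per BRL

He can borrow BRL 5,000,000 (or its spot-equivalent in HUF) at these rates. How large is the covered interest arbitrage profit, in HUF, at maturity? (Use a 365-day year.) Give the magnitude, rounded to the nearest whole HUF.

T = 35/365 years.
Invest the BRL and cover forward: 5,000,000 × 1.00638255159 × 67.75 = HUF 340,912,089.35.
Convert at spot and invest in HUF: 5,000,000 × 69.71 × 1.00771080522 = HUF 351,237,601.16.
The quoted forward undervalues BRL, so borrow BRL, convert to HUF at spot, deposit the HUF at 8.34%, and buy BRL forward at 67.75 to cover the loan.
The gap between the two covered legs is HUF 10,325,512.

HUF 10,325,512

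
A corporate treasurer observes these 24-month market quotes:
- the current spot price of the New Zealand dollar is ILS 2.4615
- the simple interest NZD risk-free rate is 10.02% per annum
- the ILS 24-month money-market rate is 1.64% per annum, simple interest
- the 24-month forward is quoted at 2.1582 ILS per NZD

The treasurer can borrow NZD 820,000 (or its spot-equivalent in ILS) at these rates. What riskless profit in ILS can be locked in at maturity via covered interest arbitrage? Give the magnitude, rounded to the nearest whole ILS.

T = 2 years.
Invest the NZD and cover forward: 820,000 × 1.200400 × 2.1582 = ILS 2,124,376.69.
Convert at spot and invest in ILS: 820,000 × 2.4615 × 1.032800 = ILS 2,084,634.50.
The quoted forward overvalues NZD, so borrow ILS, buy NZD at spot, deposit the NZD at 10.02%, and sell the proceeds forward at 2.1582.
Arbitrage profit = |2,124,376.69 − 2,084,634.50| = ILS 39,742.

ILS 39,742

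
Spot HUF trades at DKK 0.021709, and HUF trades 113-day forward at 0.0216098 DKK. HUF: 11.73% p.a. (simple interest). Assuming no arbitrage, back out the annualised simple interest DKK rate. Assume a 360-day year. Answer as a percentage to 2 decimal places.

T = 113/360 years.
F/S = 0.0216098/0.021709 = 0.9954305 = (growth of DKK) / (growth of HUF).
The HUF side grows by 1 + 0.1173×113/360 = 1.0368192.
Hence g_DKK = 1.0320815.
r = (1.0320815 − 1)/(113/360) = 0.102207 → 10.22%.

10.22%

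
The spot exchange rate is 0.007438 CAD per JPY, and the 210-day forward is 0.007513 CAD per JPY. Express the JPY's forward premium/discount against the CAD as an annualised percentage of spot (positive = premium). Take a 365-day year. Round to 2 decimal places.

+1.75%

T = 210/365 years.
Period premium: (0.007513 − 0.007438)/0.007438 = 0.0100834.
Annualise by dividing by T: 0.0100834 / (210/365) = 0.017526 → 1.75%.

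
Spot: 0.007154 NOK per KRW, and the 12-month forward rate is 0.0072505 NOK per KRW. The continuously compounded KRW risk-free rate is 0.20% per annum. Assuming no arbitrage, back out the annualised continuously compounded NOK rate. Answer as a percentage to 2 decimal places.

1.54%

T = 1 year.
CIP gives F = S · g_NOK/g_KRW, so g_NOK/g_KRW = 0.0072505/0.007154 = 1.0134890.
The KRW side grows by e^(0.0020×1) = 1.002002.
Hence g_NOK = 1.015518.
r = ln(1.015518)/1 = 0.015399 → 1.54%.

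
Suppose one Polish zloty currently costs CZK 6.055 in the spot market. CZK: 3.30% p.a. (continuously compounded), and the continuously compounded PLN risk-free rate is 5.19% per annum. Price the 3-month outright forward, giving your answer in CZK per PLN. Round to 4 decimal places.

6.0265

T = 3/12 years.
CZK growth factor: e^(0.0330×3/12) = 1.0082841.
Growth of 1 PLN over T: e^(0.0519×3/12) = 1.0130595.
Forward (CZK per PLN) = 6.055 × 1.0082841 / 1.0130595 = 6.026458.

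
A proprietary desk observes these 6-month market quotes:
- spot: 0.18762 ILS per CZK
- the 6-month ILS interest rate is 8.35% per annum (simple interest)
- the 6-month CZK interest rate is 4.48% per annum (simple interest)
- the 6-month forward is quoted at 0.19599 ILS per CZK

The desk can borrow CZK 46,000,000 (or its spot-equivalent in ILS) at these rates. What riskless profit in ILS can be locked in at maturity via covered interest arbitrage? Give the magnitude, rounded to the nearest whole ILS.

T = 6/12 years.
Route A — deposit CZK, sell forward: 46,000,000 × 1.022400 × 0.19599 = ILS 9,217,488.10.
Route B — convert at spot, deposit ILS: 46,000,000 × 0.18762 × 1.041750 = ILS 8,990,844.21.
The quoted forward overvalues CZK, so borrow ILS, buy CZK at spot, deposit the CZK at 4.48%, and sell the proceeds forward at 0.19599.
Arbitrage profit = |9,217,488.10 − 8,990,844.21| = ILS 226,644.

ILS 226,644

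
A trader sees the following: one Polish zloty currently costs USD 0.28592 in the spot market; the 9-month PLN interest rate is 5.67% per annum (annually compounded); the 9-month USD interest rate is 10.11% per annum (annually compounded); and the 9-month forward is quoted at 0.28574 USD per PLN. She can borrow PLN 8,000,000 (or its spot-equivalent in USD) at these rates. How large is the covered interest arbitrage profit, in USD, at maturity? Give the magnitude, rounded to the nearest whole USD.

T = 9/12 years.
Keep in PLN, deliver into the forward: 8,000,000·1.042230505·0.28574 = USD 2,382,455.56.
Swap to USD now, deposit: 8,000,000·0.28592·1.074904973 = USD 2,458,694.64.
The quoted forward undervalues PLN, so borrow PLN, convert to USD at spot, deposit the USD at 10.11%, and buy PLN forward at 0.28574 to cover the loan.
Profit = 2,458,694.64 − 2,382,455.56 = USD 76,239.

USD 76,239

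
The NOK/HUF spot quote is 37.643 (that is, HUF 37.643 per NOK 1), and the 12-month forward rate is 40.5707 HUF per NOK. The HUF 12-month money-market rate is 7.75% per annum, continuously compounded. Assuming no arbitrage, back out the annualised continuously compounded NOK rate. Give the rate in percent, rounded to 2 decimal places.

T = 1 year.
By CIP, F/S equals the HUF-to-NOK growth ratio: 40.5707/37.643 = 1.0777754.
The HUF side grows by e^(0.0775×1) = 1.0805822.
Hence g_NOK = 1.0026043.
r = ln(1.0026043)/1 = 0.002601 → 0.26%.

0.26%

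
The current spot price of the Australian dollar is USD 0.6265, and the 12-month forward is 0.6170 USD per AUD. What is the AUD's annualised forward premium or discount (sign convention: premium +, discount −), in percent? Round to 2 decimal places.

-1.52%

T = 1 year.
(F − S)/S = (0.6170 − 0.6265)/0.6265 = -0.0151636.
×(1/T) gives -1.52% p.a.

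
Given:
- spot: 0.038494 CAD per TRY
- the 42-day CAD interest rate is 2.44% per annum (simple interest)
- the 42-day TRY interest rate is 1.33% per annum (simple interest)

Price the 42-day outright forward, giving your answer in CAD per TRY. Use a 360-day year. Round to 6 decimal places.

T = 42/360 years.
CAD growth factor: 1 + 0.0244×42/360 = 1.0028467.
Growth of 1 TRY over T: 1 + 0.0133×42/360 = 1.0015517.
So F = 0.038494 × 1.0028467 / 1.0015517 = 0.03854377 (CAD/TRY).

0.038544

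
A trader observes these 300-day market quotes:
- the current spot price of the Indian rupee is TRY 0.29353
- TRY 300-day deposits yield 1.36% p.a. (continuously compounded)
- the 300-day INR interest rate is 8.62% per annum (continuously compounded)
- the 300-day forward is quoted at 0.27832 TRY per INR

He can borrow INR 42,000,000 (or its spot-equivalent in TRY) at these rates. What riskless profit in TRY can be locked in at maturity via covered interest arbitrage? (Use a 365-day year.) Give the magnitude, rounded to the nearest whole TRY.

T = 300/365 years.
Route A — deposit INR, sell forward: 42,000,000 × 1.0734194655 × 0.27832 = TRY 12,547,672.44.
Route B — convert at spot, deposit TRY: 42,000,000 × 0.29353 × 1.0112407904 = TRY 12,466,839.39.
The quoted forward overvalues INR, so borrow TRY, buy INR at spot, deposit the INR at 8.62%, and sell the proceeds forward at 0.27832.
Profit = 12,547,672.44 − 12,466,839.39 = TRY 80,833.

TRY 80,833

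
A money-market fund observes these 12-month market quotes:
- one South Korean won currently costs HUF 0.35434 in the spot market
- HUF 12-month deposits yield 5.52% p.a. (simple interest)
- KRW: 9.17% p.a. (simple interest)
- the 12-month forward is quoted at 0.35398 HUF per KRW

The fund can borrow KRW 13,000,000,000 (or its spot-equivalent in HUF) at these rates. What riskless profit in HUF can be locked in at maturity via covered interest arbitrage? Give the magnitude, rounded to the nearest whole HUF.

T = 1 year.
Invest the KRW and cover forward: 13,000,000,000 × 1.091700 × 0.35398 = HUF 5,023,719,558.00.
Convert at spot and invest in HUF: 13,000,000,000 × 0.35434 × 1.055200 = HUF 4,860,694,384.00.
The quoted forward overvalues KRW, so borrow HUF, buy KRW at spot, deposit the KRW at 9.17%, and sell the proceeds forward at 0.35398.
Profit = 5,023,719,558.00 − 4,860,694,384.00 = HUF 163,025,174.

HUF 163,025,174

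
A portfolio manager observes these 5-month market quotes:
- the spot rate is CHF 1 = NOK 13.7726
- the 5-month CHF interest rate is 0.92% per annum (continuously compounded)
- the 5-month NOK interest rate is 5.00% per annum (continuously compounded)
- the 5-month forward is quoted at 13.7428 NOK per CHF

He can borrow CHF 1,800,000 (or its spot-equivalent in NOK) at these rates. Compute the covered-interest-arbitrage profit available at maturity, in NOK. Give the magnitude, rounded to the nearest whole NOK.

T = 5/12 years.
Route A — deposit CHF, sell forward: 1,800,000 × 1.00384069 × 13.7428 = NOK 24,832,047.30.
Route B — convert at spot, deposit NOK: 1,800,000 × 13.7726 × 1.0210518621 = NOK 25,312,569.98.
The quoted forward undervalues CHF, so borrow CHF, convert to NOK at spot, deposit the NOK at 5.00%, and buy CHF forward at 13.7428 to cover the loan.
Profit = 25,312,569.98 − 24,832,047.30 = NOK 480,523.

NOK 480,523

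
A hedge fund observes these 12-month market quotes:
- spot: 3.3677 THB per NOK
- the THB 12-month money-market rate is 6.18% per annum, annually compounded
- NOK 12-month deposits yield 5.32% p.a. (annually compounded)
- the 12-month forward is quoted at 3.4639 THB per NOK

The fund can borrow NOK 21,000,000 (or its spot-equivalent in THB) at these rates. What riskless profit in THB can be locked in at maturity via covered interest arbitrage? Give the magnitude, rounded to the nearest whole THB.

T = 1 year.
Keep in NOK, deliver into the forward: 21,000,000·1.053200·3.4639 = THB 76,611,769.08.
Swap to THB now, deposit: 21,000,000·3.3677·1.061800 = THB 75,092,301.06.
The quoted forward overvalues NOK, so borrow THB, buy NOK at spot, deposit the NOK at 5.32%, and sell the proceeds forward at 3.4639.
The gap between the two covered legs is THB 1,519,468.

THB 1,519,468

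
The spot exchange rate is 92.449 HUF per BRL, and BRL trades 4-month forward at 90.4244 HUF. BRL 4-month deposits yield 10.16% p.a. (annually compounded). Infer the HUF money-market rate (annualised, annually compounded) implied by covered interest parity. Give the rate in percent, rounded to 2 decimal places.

3.08%

T = 4/12 years.
CIP gives F = S · g_HUF/g_BRL, so g_HUF/g_BRL = 90.4244/92.449 = 0.9781004.
The BRL side grows by (1 + 0.1016)^(4/12) = 1.0327804.
Hence g_HUF = 1.0101629.
Annualise: 1.0101629^(12/4) − 1 = 0.030800 = 3.08%.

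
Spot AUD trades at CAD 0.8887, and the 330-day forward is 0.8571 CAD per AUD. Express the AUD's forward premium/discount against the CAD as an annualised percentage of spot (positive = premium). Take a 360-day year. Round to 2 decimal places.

T = 330/360 years.
Period premium: (0.8571 − 0.8887)/0.8887 = -0.0355576.
Per annum: -0.0355576 / (330/360) = -0.038790 = -3.88%.

-3.88%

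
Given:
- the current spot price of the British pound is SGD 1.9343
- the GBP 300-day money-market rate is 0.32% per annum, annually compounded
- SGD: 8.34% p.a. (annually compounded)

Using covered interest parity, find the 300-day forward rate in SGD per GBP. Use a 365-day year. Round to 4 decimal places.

2.0605

T = 300/365 years.
SGD growth factor: (1 + 0.0834)^(300/365) = 1.0680549.
GBP accumulates by (1 + 0.0032)^(300/365) = 1.0026294.
CIP: F = S · (grow SGD)/(grow GBP) = 1.9343 × 1.0680549/1.0026294 = 2.060521 SGD per GBP.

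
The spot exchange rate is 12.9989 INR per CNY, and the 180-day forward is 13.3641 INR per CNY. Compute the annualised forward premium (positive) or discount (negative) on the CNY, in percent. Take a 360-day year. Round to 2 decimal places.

+5.62%

T = 180/360 years.
(F − S)/S = (13.3641 − 12.9989)/12.9989 = 0.0280947.
Per annum: 0.0280947 / (180/360) = 0.056189 = 5.62%.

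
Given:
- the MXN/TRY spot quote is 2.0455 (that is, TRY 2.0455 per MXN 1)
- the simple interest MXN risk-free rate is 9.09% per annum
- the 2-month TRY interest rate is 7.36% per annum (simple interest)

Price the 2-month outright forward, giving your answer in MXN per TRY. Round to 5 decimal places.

0.49027

T = 2/12 years.
TRY accumulates by 1 + 0.0736×2/12 = 1.0122667.
MXN accumulates by 1 + 0.0909×2/12 = 1.015150.
Forward (TRY per MXN) = 2.0455 × 1.0122667 / 1.015150 = 2.039690.
Quoted the other way: 1/2.039690 = 0.49027 MXN per TRY.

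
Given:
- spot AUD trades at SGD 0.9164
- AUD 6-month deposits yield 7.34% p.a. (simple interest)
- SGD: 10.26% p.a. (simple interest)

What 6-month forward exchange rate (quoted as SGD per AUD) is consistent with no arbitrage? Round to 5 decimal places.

T = 6/12 years.
SGD accumulates by 1 + 0.1026×6/12 = 1.051300.
AUD growth factor: 1 + 0.0734×6/12 = 1.036700.
Forward (SGD per AUD) = 0.9164 × 1.051300 / 1.036700 = 0.9293058.

0.92931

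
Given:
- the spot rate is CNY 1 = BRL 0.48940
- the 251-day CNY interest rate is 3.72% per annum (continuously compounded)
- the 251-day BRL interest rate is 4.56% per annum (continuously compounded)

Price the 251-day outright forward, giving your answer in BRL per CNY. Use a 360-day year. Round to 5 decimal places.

0.49227

T = 251/360 years.
Growth of 1 BRL over T: e^(0.0456×251/360) = 1.0323041.
CNY accumulates by e^(0.0372×251/360) = 1.0262759.
CIP: F = S · (grow BRL)/(grow CNY) = 0.4894 × 1.0323041/1.0262759 = 0.4922747 BRL per CNY.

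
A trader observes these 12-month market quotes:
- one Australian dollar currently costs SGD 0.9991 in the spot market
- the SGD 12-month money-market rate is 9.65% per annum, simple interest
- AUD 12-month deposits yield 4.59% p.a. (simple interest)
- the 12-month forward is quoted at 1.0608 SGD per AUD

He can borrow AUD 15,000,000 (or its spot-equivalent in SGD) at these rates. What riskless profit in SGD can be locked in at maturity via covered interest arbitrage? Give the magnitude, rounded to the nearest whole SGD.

T = 1 year.
Keep in AUD, deliver into the forward: 15,000,000·1.045900·1.0608 = SGD 16,642,360.80.
Swap to SGD now, deposit: 15,000,000·0.9991·1.096500 = SGD 16,432,697.25.
The quoted forward overvalues AUD, so borrow SGD, buy AUD at spot, deposit the AUD at 4.59%, and sell the proceeds forward at 1.0608.
Arbitrage profit = |16,642,360.80 − 16,432,697.25| = SGD 209,664.

SGD 209,664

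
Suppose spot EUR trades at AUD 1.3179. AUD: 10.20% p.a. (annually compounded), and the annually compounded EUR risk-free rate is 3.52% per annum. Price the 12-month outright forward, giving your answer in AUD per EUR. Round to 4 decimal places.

1.4029

T = 1 year.
Growth of 1 AUD over T: (1 + 0.1020)^1 = 1.102000.
EUR growth factor: (1 + 0.0352)^1 = 1.035200.
Forward (AUD per EUR) = 1.3179 × 1.102000 / 1.035200 = 1.402942.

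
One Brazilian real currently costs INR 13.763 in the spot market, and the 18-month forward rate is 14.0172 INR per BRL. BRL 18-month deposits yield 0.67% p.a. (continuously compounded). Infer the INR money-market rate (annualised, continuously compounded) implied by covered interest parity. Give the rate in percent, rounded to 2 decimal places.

T = 18/12 years.
By CIP, F/S equals the INR-to-BRL growth ratio: 14.0172/13.763 = 1.0184698.
The BRL side grows by e^(0.0067×18/12) = 1.0101007.
Hence g_INR = 1.0287571.
r = ln(1.0287571)/(18/12) = 0.018901 → 1.89%.

1.89%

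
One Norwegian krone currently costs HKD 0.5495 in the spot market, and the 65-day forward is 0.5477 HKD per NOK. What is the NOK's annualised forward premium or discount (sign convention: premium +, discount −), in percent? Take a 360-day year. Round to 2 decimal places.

T = 65/360 years.
(F − S)/S = (0.5477 − 0.5495)/0.5495 = -0.0032757.
×(1/T) gives -1.81% p.a.

-1.81%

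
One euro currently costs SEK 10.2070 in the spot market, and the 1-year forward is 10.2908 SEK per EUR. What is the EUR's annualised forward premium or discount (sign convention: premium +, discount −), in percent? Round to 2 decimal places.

T = 1 year.
EUR trades forward at +0.82101% vs spot over the period.
Per annum: 0.0082101 / 1 = 0.008210 = 0.82%.

+0.82%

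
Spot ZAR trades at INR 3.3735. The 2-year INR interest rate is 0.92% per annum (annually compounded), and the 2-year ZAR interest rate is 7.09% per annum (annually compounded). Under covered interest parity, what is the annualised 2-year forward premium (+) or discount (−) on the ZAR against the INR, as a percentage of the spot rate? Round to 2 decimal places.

T = 2 years.
No-arbitrage forward: 3.3735 × 1.0184846 / 1.1468268 = 2.9959692 INR/ZAR.
(F − S)/S ÷ T = (2.9959692 − 3.3735)/3.3735/2 = -0.055955 → -5.60%.

-5.60%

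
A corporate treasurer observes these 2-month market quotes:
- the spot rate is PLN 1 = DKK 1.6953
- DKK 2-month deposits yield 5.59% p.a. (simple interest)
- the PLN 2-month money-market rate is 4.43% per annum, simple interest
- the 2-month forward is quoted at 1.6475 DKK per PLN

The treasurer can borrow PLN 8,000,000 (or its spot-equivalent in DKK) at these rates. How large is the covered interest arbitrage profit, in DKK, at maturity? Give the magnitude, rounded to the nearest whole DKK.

T = 2/12 years.
Route A — deposit PLN, sell forward: 8,000,000 × 1.0073833333 × 1.6475 = DKK 13,277,312.33.
Route B — convert at spot, deposit DKK: 8,000,000 × 1.6953 × 1.0093166667 = DKK 13,688,756.36.
The quoted forward undervalues PLN, so borrow PLN, convert to DKK at spot, deposit the DKK at 5.59%, and buy PLN forward at 1.6475 to cover the loan.
Arbitrage profit = |13,277,312.33 − 13,688,756.36| = DKK 411,444.

DKK 411,444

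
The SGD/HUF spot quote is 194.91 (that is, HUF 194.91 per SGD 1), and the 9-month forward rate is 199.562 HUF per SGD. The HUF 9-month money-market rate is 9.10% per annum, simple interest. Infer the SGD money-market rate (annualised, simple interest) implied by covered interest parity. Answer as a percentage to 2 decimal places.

5.78%

T = 9/12 years.
F/S = 199.562/194.91 = 1.0238674 = (growth of HUF) / (growth of SGD).
HUF growth factor: 1 + 0.0910×9/12 = 1.068250.
So the SGD growth factor = 1.043348.
(1.043348 − 1)/T = 0.057797, i.e. 5.78%.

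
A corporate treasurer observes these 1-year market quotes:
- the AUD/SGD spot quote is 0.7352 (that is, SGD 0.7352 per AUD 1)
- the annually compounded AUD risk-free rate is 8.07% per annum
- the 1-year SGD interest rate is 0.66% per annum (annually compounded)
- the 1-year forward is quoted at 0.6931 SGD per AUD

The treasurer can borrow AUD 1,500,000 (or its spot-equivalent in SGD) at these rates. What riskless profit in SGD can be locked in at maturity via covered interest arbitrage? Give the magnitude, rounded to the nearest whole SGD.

SGD 13,471

T = 1 year.
Route A — deposit AUD, sell forward: 1,500,000 × 1.080700 × 0.6931 = SGD 1,123,549.76.
Route B — convert at spot, deposit SGD: 1,500,000 × 0.7352 × 1.006600 = SGD 1,110,078.48.
The quoted forward overvalues AUD, so borrow SGD, buy AUD at spot, deposit the AUD at 8.07%, and sell the proceeds forward at 0.6931.
Arbitrage profit = |1,123,549.76 − 1,110,078.48| = SGD 13,471.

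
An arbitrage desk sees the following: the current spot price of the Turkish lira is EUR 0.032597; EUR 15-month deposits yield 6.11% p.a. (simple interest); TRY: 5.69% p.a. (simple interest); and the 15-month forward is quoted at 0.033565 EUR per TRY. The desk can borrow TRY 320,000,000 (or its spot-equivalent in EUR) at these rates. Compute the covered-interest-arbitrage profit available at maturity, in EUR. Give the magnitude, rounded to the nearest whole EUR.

T = 15/12 years.
Invest the TRY and cover forward: 320,000,000 × 1.071125 × 0.033565 = EUR 11,504,739.40.
Convert at spot and invest in EUR: 320,000,000 × 0.032597 × 1.076375 = EUR 11,227,710.68.
The quoted forward overvalues TRY, so borrow EUR, buy TRY at spot, deposit the TRY at 5.69%, and sell the proceeds forward at 0.033565.
The gap between the two covered legs is EUR 277,029.

EUR 277,029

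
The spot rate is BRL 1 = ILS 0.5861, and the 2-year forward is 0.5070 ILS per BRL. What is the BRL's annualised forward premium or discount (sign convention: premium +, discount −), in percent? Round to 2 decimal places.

T = 2 years.
(F − S)/S = (0.5070 − 0.5861)/0.5861 = -0.1349599.
×(1/T) gives -6.75% p.a.

-6.75%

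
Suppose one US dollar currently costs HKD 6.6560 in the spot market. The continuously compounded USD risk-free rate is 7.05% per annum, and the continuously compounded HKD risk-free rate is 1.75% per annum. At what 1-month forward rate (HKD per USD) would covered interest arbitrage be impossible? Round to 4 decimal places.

6.6267

T = 1/12 years.
HKD growth factor: e^(0.0175×1/12) = 1.0014594.
Growth of 1 USD over T: e^(0.0705×1/12) = 1.0058923.
So F = 6.656 × 1.0014594 / 1.0058923 = 6.626667 (HKD/USD).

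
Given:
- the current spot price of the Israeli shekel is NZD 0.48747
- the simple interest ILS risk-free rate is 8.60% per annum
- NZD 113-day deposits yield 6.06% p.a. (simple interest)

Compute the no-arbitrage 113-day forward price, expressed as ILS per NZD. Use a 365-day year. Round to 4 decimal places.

T = 113/365 years.
NZD accumulates by 1 + 0.0606×113/365 = 1.0187611.
ILS growth factor: 1 + 0.0860×113/365 = 1.0266247.
Forward (NZD per ILS) = 0.48747 × 1.0187611 / 1.0266247 = 0.4837361.
Invert for ILS per NZD: 1 / 0.4837361 = 2.0672.

2.0672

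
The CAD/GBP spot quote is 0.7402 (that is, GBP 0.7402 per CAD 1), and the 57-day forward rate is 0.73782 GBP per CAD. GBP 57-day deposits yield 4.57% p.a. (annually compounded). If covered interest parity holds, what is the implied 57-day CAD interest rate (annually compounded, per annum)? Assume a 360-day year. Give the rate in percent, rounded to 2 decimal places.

T = 57/360 years.
F/S = 0.73782/0.7402 = 0.9967847 = (growth of GBP) / (growth of CAD).
GBP growth factor: (1 + 0.0457)^(57/360) = 1.0071005.
Hence g_CAD = 1.0103491.
Annualise: 1.0103491^(360/57) − 1 = 0.067188 = 6.72%.

6.72%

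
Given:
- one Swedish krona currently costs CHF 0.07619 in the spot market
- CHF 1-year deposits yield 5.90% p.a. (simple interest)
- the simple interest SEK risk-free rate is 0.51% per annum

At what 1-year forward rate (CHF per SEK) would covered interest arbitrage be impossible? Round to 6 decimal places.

T = 1 year.
CHF growth factor: 1 + 0.0590×1 = 1.059000.
SEK growth factor: 1 + 0.0051×1 = 1.005100.
Forward (CHF per SEK) = 0.07619 × 1.059000 / 1.005100 = 0.08027580.

0.080276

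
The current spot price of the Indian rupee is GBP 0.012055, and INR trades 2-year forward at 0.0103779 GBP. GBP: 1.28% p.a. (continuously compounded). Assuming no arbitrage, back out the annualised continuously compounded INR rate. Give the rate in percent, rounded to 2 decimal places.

8.77%

T = 2 years.
F/S = 0.0103779/0.012055 = 0.8608793 = (growth of GBP) / (growth of INR).
The GBP side grows by e^(0.0128×2) = 1.0259305.
So the INR growth factor = 1.191724.
Take logs: ln 1.191724 / 2 = 0.087700, so 8.77%.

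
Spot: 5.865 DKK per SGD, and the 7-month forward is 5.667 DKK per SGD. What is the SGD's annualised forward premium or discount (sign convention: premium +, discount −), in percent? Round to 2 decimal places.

-5.79%

T = 7/12 years.
(F − S)/S = (5.667 − 5.865)/5.865 = -0.0337596.
Annualise by dividing by T: -0.0337596 / (7/12) = -0.057874 → -5.79%.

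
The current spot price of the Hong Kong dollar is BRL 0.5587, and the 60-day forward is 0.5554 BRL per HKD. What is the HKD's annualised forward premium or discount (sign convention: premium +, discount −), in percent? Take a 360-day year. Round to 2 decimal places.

-3.54%

T = 60/360 years.
(F − S)/S = (0.5554 − 0.5587)/0.5587 = -0.0059066.
Annualise by dividing by T: -0.0059066 / (60/360) = -0.035440 → -3.54%.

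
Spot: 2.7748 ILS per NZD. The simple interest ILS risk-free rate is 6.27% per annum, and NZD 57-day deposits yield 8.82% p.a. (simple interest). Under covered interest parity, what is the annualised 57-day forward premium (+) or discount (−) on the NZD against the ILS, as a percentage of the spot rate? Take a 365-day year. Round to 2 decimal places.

T = 57/365 years.
No-arbitrage forward: 2.7748 × 1.0097915 / 1.0137737 = 2.7639003 ILS/NZD.
Annualised premium = (F − S)/S × (1/T) = (2.7639003 − 2.7748)/2.7748 ÷ (57/365) = -2.52%.

-2.52%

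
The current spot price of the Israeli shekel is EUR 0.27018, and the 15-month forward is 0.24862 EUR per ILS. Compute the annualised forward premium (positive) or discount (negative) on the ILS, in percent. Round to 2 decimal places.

-6.38%

T = 15/12 years.
ILS trades forward at -7.97987% vs spot over the period.
Annualise by dividing by T: -0.0797987 / (15/12) = -0.063839 → -6.38%.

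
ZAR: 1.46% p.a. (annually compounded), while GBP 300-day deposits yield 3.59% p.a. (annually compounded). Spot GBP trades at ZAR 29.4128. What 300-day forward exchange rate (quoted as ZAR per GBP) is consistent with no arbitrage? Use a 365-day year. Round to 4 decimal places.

28.9148

T = 300/365 years.
ZAR accumulates by (1 + 0.0146)^(300/365) = 1.01198449.
Growth of 1 GBP over T: (1 + 0.0359)^(300/365) = 1.02941383.
So F = 29.4128 × 1.01198449 / 1.02941383 = 28.914802 (ZAR/GBP).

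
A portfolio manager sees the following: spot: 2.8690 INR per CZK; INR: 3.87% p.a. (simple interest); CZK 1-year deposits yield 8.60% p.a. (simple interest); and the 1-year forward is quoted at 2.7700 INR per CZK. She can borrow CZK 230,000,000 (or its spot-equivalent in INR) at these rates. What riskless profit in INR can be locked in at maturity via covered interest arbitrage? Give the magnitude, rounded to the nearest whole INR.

INR 6,483,631

T = 1 year.
Invest the CZK and cover forward: 230,000,000 × 1.086000 × 2.7700 = INR 691,890,600.00.
Convert at spot and invest in INR: 230,000,000 × 2.8690 × 1.038700 = INR 685,406,969.00.
The quoted forward overvalues CZK, so borrow INR, buy CZK at spot, deposit the CZK at 8.60%, and sell the proceeds forward at 2.7700.
The gap between the two covered legs is INR 6,483,631.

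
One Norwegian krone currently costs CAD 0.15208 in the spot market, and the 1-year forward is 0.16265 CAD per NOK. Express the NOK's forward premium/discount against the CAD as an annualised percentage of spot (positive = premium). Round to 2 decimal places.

+6.95%

T = 1 year.
NOK trades forward at +6.95029% vs spot over the period.
×(1/T) gives 6.95% p.a.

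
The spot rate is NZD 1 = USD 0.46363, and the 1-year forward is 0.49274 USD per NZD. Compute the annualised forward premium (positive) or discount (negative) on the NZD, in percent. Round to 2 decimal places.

T = 1 year.
(F − S)/S = (0.49274 − 0.46363)/0.46363 = 0.0627871.
×(1/T) gives 6.28% p.a.

+6.28%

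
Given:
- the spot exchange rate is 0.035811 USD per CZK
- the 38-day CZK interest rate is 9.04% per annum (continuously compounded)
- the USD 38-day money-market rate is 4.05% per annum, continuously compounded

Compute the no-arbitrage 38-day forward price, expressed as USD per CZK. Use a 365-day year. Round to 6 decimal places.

0.035625

T = 38/365 years.
USD accumulates by e^(0.0405×38/365) = 1.0042253.
CZK accumulates by e^(0.0904×38/365) = 1.0094559.
CIP: F = S · (grow USD)/(grow CZK) = 0.035811 × 1.0042253/1.0094559 = 0.03562544 USD per CZK.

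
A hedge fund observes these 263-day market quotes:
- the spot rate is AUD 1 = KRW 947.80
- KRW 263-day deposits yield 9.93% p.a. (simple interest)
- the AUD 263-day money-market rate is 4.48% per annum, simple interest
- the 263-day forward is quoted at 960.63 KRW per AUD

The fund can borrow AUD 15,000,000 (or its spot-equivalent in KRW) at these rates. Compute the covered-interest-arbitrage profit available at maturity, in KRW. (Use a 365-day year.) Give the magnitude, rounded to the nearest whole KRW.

T = 263/365 years.
Route A — deposit AUD, sell forward: 15,000,000 × 1.032280547945 × 960.63 = KRW 14,874,594,941.59.
Route B — convert at spot, deposit KRW: 15,000,000 × 947.80 × 1.071550410959 = KRW 15,234,232,192.60.
The quoted forward undervalues AUD, so borrow AUD, convert to KRW at spot, deposit the KRW at 9.93%, and buy AUD forward at 960.63 to cover the loan.
Arbitrage profit = |14,874,594,941.59 − 15,234,232,192.60| = KRW 359,637,251.

KRW 359,637,251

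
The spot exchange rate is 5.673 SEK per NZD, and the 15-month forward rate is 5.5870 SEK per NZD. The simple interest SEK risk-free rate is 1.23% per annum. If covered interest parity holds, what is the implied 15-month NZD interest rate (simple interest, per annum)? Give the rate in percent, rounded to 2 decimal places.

T = 15/12 years.
CIP gives F = S · g_SEK/g_NZD, so g_SEK/g_NZD = 5.587/5.673 = 0.9848405.
The SEK side grows by 1 + 0.0123×15/12 = 1.015375.
So the NZD growth factor = 1.0310045.
r = (1.0310045 − 1)/(15/12) = 0.024804 → 2.48%.

2.48%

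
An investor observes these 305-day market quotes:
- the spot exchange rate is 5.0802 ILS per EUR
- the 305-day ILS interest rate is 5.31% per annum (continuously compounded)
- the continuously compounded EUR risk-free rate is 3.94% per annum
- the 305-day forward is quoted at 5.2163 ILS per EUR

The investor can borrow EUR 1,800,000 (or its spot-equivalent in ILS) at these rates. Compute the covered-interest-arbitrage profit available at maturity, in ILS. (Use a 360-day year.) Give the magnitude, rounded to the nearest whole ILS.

ILS 142,915

T = 305/360 years.
Route A — deposit EUR, sell forward: 1,800,000 × 1.033943937 × 5.2163 = ILS 9,708,051.17.
Route B — convert at spot, deposit ILS: 1,800,000 × 5.0802 × 1.046014785 = ILS 9,565,135.76.
The quoted forward overvalues EUR, so borrow ILS, buy EUR at spot, deposit the EUR at 3.94%, and sell the proceeds forward at 5.2163.
Profit = 9,708,051.17 − 9,565,135.76 = ILS 142,915.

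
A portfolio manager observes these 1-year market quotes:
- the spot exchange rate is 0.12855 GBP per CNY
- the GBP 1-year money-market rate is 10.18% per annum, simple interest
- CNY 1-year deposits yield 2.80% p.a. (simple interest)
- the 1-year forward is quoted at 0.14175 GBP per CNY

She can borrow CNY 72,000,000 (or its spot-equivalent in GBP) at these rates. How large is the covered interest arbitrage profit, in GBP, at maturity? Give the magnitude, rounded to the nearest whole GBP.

GBP 293,948

T = 1 year.
Route A — deposit CNY, sell forward: 72,000,000 × 1.028000 × 0.14175 = GBP 10,491,768.00.
Route B — convert at spot, deposit GBP: 72,000,000 × 0.12855 × 1.101800 = GBP 10,197,820.08.
The quoted forward overvalues CNY, so borrow GBP, buy CNY at spot, deposit the CNY at 2.80%, and sell the proceeds forward at 0.14175.
Profit = 10,491,768.00 − 10,197,820.08 = GBP 293,948.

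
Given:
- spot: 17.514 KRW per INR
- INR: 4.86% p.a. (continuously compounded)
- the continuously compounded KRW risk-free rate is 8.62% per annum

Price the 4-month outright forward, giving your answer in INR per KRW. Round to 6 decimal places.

T = 4/12 years.
Growth of 1 KRW over T: e^(0.0862×4/12) = 1.0291501.
INR accumulates by e^(0.0486×4/12) = 1.0163319.
So F = 17.514 × 1.0291501 / 1.0163319 = 17.73489 (KRW/INR).
Invert for INR per KRW: 1 / 17.73489 = 0.056386.

0.056386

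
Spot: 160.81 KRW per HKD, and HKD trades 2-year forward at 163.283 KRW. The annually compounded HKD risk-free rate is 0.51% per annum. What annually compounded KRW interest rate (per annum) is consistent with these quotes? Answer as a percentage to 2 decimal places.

T = 2 years.
F/S = 163.283/160.81 = 1.0153784 = (growth of KRW) / (growth of HKD).
HKD growth factor: (1 + 0.0051)^2 = 1.010226.
That pins the KRW growth at 1.0257617.
Annualise: 1.0257617^(1/2) − 1 = 0.012799 = 1.28%.

1.28%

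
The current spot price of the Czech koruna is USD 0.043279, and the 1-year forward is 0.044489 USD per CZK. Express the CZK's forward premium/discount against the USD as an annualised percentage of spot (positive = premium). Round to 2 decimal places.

T = 1 year.
CZK trades forward at +2.79581% vs spot over the period.
×(1/T) gives 2.80% p.a.

+2.80%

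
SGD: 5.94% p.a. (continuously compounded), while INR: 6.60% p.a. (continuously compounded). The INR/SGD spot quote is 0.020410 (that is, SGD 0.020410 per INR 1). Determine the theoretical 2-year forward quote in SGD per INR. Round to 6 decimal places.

0.020142

T = 2 years.
Growth of 1 SGD over T: e^(0.0594×2) = 1.1261447.
INR growth factor: e^(0.0660×2) = 1.1411083.
CIP: F = S · (grow SGD)/(grow INR) = 0.02041 × 1.1261447/1.1411083 = 0.02014236 SGD per INR.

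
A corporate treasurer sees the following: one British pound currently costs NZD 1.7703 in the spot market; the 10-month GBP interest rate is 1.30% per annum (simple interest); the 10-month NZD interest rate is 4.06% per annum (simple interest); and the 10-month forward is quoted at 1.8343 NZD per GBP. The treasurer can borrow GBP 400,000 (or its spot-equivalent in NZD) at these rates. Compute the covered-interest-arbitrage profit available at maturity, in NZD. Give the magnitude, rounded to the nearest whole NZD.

NZD 9,591

T = 10/12 years.
Keep in GBP, deliver into the forward: 400,000·1.01083333·1.8343 = NZD 741,668.63.
Swap to NZD now, deposit: 400,000·1.7703·1.03383333 = NZD 732,078.06.
The quoted forward overvalues GBP, so borrow NZD, buy GBP at spot, deposit the GBP at 1.30%, and sell the proceeds forward at 1.8343.
The gap between the two covered legs is NZD 9,591.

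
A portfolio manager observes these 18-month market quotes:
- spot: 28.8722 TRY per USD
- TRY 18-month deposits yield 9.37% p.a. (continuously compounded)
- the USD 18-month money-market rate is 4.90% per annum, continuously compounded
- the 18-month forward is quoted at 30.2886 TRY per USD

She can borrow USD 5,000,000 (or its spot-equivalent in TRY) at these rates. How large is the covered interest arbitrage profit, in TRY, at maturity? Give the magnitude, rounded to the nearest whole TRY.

TRY 3,152,695

T = 18/12 years.
Route A — deposit USD, sell forward: 5,000,000 × 1.07626853667 × 30.2886 = TRY 162,993,336.00.
Route B — convert at spot, deposit TRY: 5,000,000 × 28.8722 × 1.15090662346 = TRY 166,146,031.07.
The quoted forward undervalues USD, so borrow USD, convert to TRY at spot, deposit the TRY at 9.37%, and buy USD forward at 30.2886 to cover the loan.
Profit = 166,146,031.07 − 162,993,336.00 = TRY 3,152,695.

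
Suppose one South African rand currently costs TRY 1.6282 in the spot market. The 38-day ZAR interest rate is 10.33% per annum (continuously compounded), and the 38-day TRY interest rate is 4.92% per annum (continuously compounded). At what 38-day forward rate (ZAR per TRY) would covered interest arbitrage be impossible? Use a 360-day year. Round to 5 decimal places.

T = 38/360 years.
TRY accumulates by e^(0.0492×38/360) = 1.0052068.
ZAR growth factor: e^(0.1033×38/360) = 1.0109636.
Forward (TRY per ZAR) = 1.6282 × 1.0052068 / 1.0109636 = 1.618928.
Quoted the other way: 1/1.618928 = 0.61769 ZAR per TRY.

0.61769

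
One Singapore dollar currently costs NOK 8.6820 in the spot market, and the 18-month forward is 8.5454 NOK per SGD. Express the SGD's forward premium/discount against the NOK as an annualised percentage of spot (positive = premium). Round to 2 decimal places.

T = 18/12 years.
(F − S)/S = (8.5454 − 8.682)/8.682 = -0.0157337.
Annualise by dividing by T: -0.0157337 / (18/12) = -0.010489 → -1.05%.

-1.05%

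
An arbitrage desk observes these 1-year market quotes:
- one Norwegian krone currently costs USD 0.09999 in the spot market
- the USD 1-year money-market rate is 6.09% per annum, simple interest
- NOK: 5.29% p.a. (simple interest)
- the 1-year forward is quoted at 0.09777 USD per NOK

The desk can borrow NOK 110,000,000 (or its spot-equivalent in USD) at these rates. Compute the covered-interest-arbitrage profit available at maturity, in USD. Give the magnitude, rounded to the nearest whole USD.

USD 345,109

T = 1 year.
Keep in NOK, deliver into the forward: 110,000,000·1.052900·0.09777 = USD 11,323,623.63.
Swap to USD now, deposit: 110,000,000·0.09999·1.060900 = USD 11,668,733.01.
The quoted forward undervalues NOK, so borrow NOK, convert to USD at spot, deposit the USD at 6.09%, and buy NOK forward at 0.09777 to cover the loan.
The gap between the two covered legs is USD 345,109.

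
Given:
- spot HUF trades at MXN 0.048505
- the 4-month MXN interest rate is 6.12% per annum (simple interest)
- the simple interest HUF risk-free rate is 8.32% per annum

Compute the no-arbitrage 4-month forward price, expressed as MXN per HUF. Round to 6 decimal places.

0.048159

T = 4/12 years.
MXN growth factor: 1 + 0.0612×4/12 = 1.020400.
HUF accumulates by 1 + 0.0832×4/12 = 1.0277333.
CIP: F = S · (grow MXN)/(grow HUF) = 0.048505 × 1.020400/1.0277333 = 0.04815890 MXN per HUF.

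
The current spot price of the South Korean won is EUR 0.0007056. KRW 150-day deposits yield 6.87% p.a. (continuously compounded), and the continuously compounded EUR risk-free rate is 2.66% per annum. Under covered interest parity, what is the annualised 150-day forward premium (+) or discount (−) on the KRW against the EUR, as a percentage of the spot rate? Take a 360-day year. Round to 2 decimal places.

-4.17%

T = 150/360 years.
F = S · g_EUR/g_KRW = 0.0007056 × 1.011145/1.0290386 = 0.0006933306.
Annualised premium = (F − S)/S × (1/T) = (0.0006933306 − 0.0007056)/0.0007056 ÷ (150/360) = -4.17%.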